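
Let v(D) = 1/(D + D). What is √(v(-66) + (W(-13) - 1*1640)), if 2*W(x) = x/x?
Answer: I*√7141695/66 ≈ 40.491*I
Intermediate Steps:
v(D) = 1/(2*D)
W(x) = ½ (W(x) = (x/x)/2 = (½)*1 = ½)
√(v(-66) + (W(-13) - 1*1640)) = √((½)/(-66) + (½ - 1*1640)) = √((½)*(-1/66) + (½ - 1640)) = √(-1/132 - 3279/2) = √(-216415/132) = I*√7141695/66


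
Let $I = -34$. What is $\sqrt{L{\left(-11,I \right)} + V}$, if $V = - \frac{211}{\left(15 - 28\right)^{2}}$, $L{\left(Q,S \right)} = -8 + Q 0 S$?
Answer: $\frac{i \sqrt{1563}}{13} \approx 3.0411 i$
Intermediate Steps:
$L{\left(Q,S \right)} = -8$ ($L{\left(Q,S \right)} = -8 + 0 S = -8 + 0 = -8$)
$V = - \frac{211}{169}$ ($V = - \frac{211}{\left(-13\right)^{2}} = - \frac{211}{169} \approx -1.2485$)
$\sqrt{L{\left(-11,I \right)} + V} = \sqrt{-8 - \frac{211}{169}} = \sqrt{- \frac{1563}{169}} = \frac{i \sqrt{1563}}{13}$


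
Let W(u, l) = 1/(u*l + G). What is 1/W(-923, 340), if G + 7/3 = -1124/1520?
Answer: -357758303/1140 ≈ -3.1382e+5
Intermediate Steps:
G = -3503/1140 (G = -7/3 - 1124/1520 = -7/3 - 1124*1/1520 = -7/3 - 281/380 = -3503/1140 ≈ -3.0728)
W(u, l) = 1/(-3503/1140 + l*u) (W(u, l) = 1/(u*l - 3503/1140) = 1/(l*u - 3503/1140) = 1/(-3503/1140 + l*u))
1/W(-923, 340) = 1/(1140/(-3503 + 1140*340*(-923))) = 1/(1140/(-3503 - 357754800)) = 1/(1140/(-357758303)) = 1/(1140*(-1/357758303)) = 1/(-1140/357758303) = -357758303/1140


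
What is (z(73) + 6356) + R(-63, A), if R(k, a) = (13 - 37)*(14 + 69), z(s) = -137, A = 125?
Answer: 4227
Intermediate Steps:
R(k, a) = -1992 (R(k, a) = -24*83 = -1992)
(z(73) + 6356) + R(-63, A) = (-137 + 6356) - 1992 = 6219 - 1992 = 4227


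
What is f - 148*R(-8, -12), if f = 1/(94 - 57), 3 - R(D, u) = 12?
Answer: 49285/37 ≈ 1332.0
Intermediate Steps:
R(D, u) = -9 (R(D, u) = 3 - 1*12 = 3 - 12 = -9)
f = 1/37 ≈ 0.027027
f - 148*R(-8, -12) = 1/37 - 148*(-9) = 1/37 + 1332 = 49285/37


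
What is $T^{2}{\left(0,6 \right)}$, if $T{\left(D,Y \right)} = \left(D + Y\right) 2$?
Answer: $144$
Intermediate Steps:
$T{\left(D,Y \right)} = 2 D + 2 Y$
$T^{2}{\left(0,6 \right)} = \left(2 \cdot 0 + 2 \cdot 6\right)^{2} = \left(0 + 12\right)^{2} = 12^{2} = 144$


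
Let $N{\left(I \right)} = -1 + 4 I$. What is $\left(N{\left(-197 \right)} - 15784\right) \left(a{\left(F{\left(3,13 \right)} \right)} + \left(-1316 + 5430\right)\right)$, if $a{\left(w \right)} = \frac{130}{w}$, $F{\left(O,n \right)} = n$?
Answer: $-68347052$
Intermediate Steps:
$\left(N{\left(-197 \right)} - 15784\right) \left(a{\left(F{\left(3,13 \right)} \right)} + \left(-1316 + 5430\right)\right) = \left(\left(-1 + 4 \left(-197\right)\right) - 15784\right) \left(\frac{130}{13} + \left(-1316 + 5430\right)\right) = \left(\left(-1 - 788\right) - 15784\right) \left(130 \cdot \frac{1}{13} + 4114\right) = \left(-789 - 15784\right) \left(10 + 4114\right) = \left(-16573\right) 4124 = -68347052$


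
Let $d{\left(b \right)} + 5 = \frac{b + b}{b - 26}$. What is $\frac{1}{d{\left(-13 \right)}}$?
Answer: $- \frac{3}{13} \approx -0.23077$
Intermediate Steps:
$d{\left(b \right)} = -5 + \frac{2 b}{-26 + b}$ ($d{\left(b \right)} = -5 + \frac{b + b}{b - 26} = -5 + \frac{2 b}{-26 + b}$)
$\frac{1}{d{\left(-13 \right)}} = \frac{1}{\frac{1}{-26 - 13} \left(130 - -39\right)} = \frac{1}{\frac{1}{-39} \left(130 + 39\right)} = \frac{1}{\left(- \frac{1}{39}\right) 169} = \frac{1}{- \frac{13}{3}} = - \frac{3}{13}$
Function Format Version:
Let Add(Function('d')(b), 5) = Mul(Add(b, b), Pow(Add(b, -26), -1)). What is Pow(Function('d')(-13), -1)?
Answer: Rational(-3, 13) ≈ -0.23077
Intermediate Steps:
Function('d')(b) = Add(-5, Mul(2, b, Pow(Add(-26, b), -1))) (Function('d')(b) = Add(-5, Mul(Add(b, b), Pow(Add(b, -26), -1))) = Add(-5, Mul(Mul(2, b), Pow(Add(-26, b), -1))) = Add(-5, Mul(2, b, Pow(Add(-26, b), -1))))
Pow(Function('d')(-13), -1) = Pow(Mul(Pow(Add(-26, -13), -1), Add(130, Mul(-3, -13))), -1) = Pow(Mul(Pow(-39, -1), Add(130, 39)), -1) = Pow(Mul(Rational(-1, 39), 169), -1) = Pow(Rational(-13, 3), -1) = Rational(-3, 13)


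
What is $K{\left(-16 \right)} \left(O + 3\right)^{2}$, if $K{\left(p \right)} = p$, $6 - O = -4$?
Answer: $-2704$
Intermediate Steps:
$O = 10$ ($O = 6 - -4 = 6 + 4 = 10$)
$K{\left(-16 \right)} \left(O + 3\right)^{2} = - 16 \left(10 + 3\right)^{2} = - 16 \cdot 13^{2} = \left(-16\right) 169 = -2704$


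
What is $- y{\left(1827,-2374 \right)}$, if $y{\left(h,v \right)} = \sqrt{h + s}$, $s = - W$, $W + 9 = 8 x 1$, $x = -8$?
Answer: $- 10 \sqrt{19} \approx -43.589$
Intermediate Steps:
$W = -73$ ($W = -9 + 8 \left(-8\right) 1 = -9 - 64 = -73$)
$s = 73$ ($s = \left(-1\right) \left(-73\right) = 73$)
$y{\left(h,v \right)} = \sqrt{73 + h}$ ($y{\left(h,v \right)} = \sqrt{h + 73} = \sqrt{73 + h}$)
$- y{\left(1827,-2374 \right)} = - \sqrt{73 + 1827} = - \sqrt{1900} = - 10 \sqrt{19}$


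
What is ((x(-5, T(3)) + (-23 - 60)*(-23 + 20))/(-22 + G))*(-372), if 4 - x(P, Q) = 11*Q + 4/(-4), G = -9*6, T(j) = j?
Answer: 20553/19 ≈ 1081.7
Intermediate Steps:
G = -54
x(P, Q) = 5 - 11*Q (x(P, Q) = 4 - (11*Q + 4/(-4)) = 4 - (11*Q + 4*(-1/4)) = 4 - (11*Q - 1) = 4 - (-1 + 11*Q) = 4 + (1 - 11*Q) = 5 - 11*Q)
((x(-5, T(3)) + (-23 - 60)*(-23 + 20))/(-22 + G))*(-372) = (((5 - 11*3) + (-23 - 60)*(-23 + 20))/(-22 - 54))*(-372) = (((5 - 33) - 83*(-3))/(-76))*(-372) = ((-28 + 249)*(-1/76))*(-372) = (221*(-1/76))*(-372) = -221/76*(-372) = 20553/19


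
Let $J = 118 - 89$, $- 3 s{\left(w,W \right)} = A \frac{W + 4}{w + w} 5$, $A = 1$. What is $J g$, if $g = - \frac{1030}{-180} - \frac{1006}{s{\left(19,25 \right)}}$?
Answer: $\frac{2079247}{90} \approx 23103.0$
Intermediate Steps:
$s{\left(w,W \right)} = - \frac{5 \left(4 + W\right)}{6 w}$ ($s{\left(w,W \right)} = - \frac{1 \frac{W + 4}{w + w} 5}{3} = - \frac{1 \frac{4 + W}{2 w} 5}{3} = - \frac{\frac{4 + W}{2 w} 5}{3} = - \frac{\frac{5}{2} \frac{1}{w} \left(4 + W\right)}{3} = - \frac{5 \left(4 + W\right)}{6 w}$)
$J = 29$ ($J = 118 - 89 = 29$)
$g = \frac{2079247}{2610}$ ($g = - \frac{1030}{-180} - \frac{1006}{\frac{5}{6} \cdot \frac{1}{19} \left(-4 - 25\right)} = \left(-1030\right) \left(- \frac{1}{180}\right) - \frac{1006}{\frac{5}{6} \cdot \frac{1}{19} \left(-4 - 25\right)} = \frac{103}{18} - \frac{1006}{\frac{5}{6} \cdot \frac{1}{19} \left(-29\right)} = \frac{103}{18} - \frac{1006}{- \frac{145}{114}} = \frac{103}{18} - - \frac{114684}{145} = \frac{103}{18} + \frac{114684}{145} = \frac{2079247}{2610} \approx 796.65$)
$J g = 29 \cdot \frac{2079247}{2610} = \frac{2079247}{90}$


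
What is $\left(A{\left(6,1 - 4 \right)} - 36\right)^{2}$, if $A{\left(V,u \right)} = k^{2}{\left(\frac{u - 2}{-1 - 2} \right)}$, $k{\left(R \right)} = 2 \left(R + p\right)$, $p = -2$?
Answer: $\frac{102400}{81} \approx 1264.2$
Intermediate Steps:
$k{\left(R \right)} = -4 + 2 R$ ($k{\left(R \right)} = 2 \left(R - 2\right) = 2 \left(-2 + R\right) = -4 + 2 R$)
$A{\left(V,u \right)} = \left(- \frac{8}{3} - \frac{2 u}{3}\right)^{2}$ ($A{\left(V,u \right)} = \left(-4 + 2 \frac{u - 2}{-1 - 2}\right)^{2} = \left(-4 + 2 \frac{-2 + u}{-3}\right)^{2} = \left(-4 + 2 \left(-2 + u\right) \left(- \frac{1}{3}\right)\right)^{2} = \left(-4 + 2 \left(\frac{2}{3} - \frac{u}{3}\right)\right)^{2} = \left(-4 - \left(- \frac{4}{3} + \frac{2 u}{3}\right)\right)^{2} = \left(- \frac{8}{3} - \frac{2 u}{3}\right)^{2}$)
$\left(A{\left(6,1 - 4 \right)} - 36\right)^{2} = \left(\frac{4 \left(4 + \left(1 - 4\right)\right)^{2}}{9} - 36\right)^{2} = \left(\frac{4 \left(4 - 3\right)^{2}}{9} - 36\right)^{2} = \left(\frac{4 \cdot 1^{2}}{9} - 36\right)^{2} = \left(\frac{4}{9} \cdot 1 - 36\right)^{2} = \left(\frac{4}{9} - 36\right)^{2} = \left(- \frac{320}{9}\right)^{2} = \frac{102400}{81}$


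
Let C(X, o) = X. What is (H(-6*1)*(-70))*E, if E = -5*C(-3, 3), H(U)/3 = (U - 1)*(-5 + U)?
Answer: -242550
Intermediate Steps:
H(U) = 3*(-1 + U)*(-5 + U) (H(U) = 3*((U - 1)*(-5 + U)) = 3*((-1 + U)*(-5 + U)) = 3*(-1 + U)*(-5 + U))
E = 15 (E = -5*(-3) = 15)
(H(-6*1)*(-70))*E = ((15 - (-108) + 3*(-6*1)²)*(-70))*15 = ((15 - 18*(-6) + 3*(-6)²)*(-70))*15 = ((15 + 108 + 3*36)*(-70))*15 = ((15 + 108 + 108)*(-70))*15 = (231*(-70))*15 = -16170*15 = -242550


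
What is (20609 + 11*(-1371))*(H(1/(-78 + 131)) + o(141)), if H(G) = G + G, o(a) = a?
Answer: 41321800/53 ≈ 7.7966e+5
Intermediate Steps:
H(G) = 2*G
(20609 + 11*(-1371))*(H(1/(-78 + 131)) + o(141)) = (20609 + 11*(-1371))*(2/(-78 + 131) + 141) = (20609 - 15081)*(2/53 + 141) = 5528*(2*(1/53) + 141) = 5528*(2/53 + 141) = 5528*(7475/53) = 41321800/53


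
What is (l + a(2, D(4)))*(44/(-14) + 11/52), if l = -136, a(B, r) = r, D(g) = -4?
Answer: 5335/13 ≈ 410.38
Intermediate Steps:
(l + a(2, D(4)))*(44/(-14) + 11/52) = (-136 - 4)*(44/(-14) + 11/52) = -140*(44*(-1/14) + 11*(1/52)) = -140*(-22/7 + 11/52) = -140*(-1067/364) = 5335/13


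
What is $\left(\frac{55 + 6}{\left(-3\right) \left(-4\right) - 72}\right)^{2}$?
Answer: $\frac{3721}{3600} \approx 1.0336$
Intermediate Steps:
$\left(\frac{55 + 6}{\left(-3\right) \left(-4\right) - 72}\right)^{2} = \left(\frac{61}{12 - 72}\right)^{2} = \left(\frac{61}{-60}\right)^{2} = \left(61 \left(- \frac{1}{60}\right)\right)^{2} = \left(- \frac{61}{60}\right)^{2} = \frac{3721}{3600}$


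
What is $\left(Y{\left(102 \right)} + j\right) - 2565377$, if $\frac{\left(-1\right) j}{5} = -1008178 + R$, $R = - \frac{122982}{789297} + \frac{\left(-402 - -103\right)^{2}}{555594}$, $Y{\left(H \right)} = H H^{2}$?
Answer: $\frac{39768040290950447}{11244325062} \approx 3.5367 \cdot 10^{6}$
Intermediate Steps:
$Y{\left(H \right)} = H^{3}$
$R = \frac{57330251}{11244325062}$ ($R = \left(-122982\right) \frac{1}{789297} + \left(-402 + \left(-125 + 228\right)\right)^{2} \cdot \frac{1}{555594} = - \frac{40994}{263099} + \left(-402 + 103\right)^{2} \cdot \frac{1}{555594} = - \frac{40994}{263099} + \left(-299\right)^{2} \cdot \frac{1}{555594} = - \frac{40994}{263099} + 89401 \cdot \frac{1}{555594} = - \frac{40994}{263099} + \frac{6877}{42738} = \frac{57330251}{11244325062} \approx 0.0050986$)
$j = \frac{56681405475133925}{11244325062}$ ($j = - 5 \left(-1008178 + \frac{57330251}{11244325062}\right) = \left(-5\right) \left(- \frac{11336281095026785}{11244325062}\right) = \frac{56681405475133925}{11244325062} \approx 5.0409 \cdot 10^{6}$)
$\left(Y{\left(102 \right)} + j\right) - 2565377 = \left(102^{3} + \frac{56681405475133925}{11244325062}\right) - 2565377 = \left(1061208 + \frac{56681405475133925}{11244325062}\right) - 2565377 = \frac{68613973185528821}{11244325062} - 2565377 = \frac{39768040290950447}{11244325062}$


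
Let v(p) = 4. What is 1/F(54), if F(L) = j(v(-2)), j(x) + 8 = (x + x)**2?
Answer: 1/56 ≈ 0.017857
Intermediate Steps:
j(x) = -8 + 4*x**2 (j(x) = -8 + (x + x)**2 = -8 + (2*x)**2 = -8 + 4*x**2)
F(L) = 56 (F(L) = -8 + 4*4**2 = -8 + 4*16 = -8 + 64 = 56)
1/F(54) = 1/56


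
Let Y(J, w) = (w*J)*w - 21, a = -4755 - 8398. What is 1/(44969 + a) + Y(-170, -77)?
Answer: -32068969015/31816 ≈ -1.0080e+6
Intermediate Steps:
a = -13153
Y(J, w) = -21 + J*w**2 (Y(J, w) = (J*w)*w - 21 = J*w**2 - 21 = -21 + J*w**2)
1/(44969 + a) + Y(-170, -77) = 1/(44969 - 13153) + (-21 - 170*(-77)**2) = 1/31816 + (-21 - 170*5929) = 1/31816 + (-21 - 1007930) = 1/31816 - 1007951 = -32068969015/31816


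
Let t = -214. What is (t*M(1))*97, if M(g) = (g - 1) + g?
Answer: -20758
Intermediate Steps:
M(g) = -1 + 2*g (M(g) = (-1 + g) + g = -1 + 2*g)
(t*M(1))*97 = -214*(-1 + 2*1)*97 = -214*(-1 + 2)*97 = -214*1*97 = -214*97 = -20758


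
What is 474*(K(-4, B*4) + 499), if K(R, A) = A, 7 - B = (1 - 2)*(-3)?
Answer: 244110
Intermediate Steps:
B = 4 (B = 7 - (1 - 2)*(-3) = 7 - (-1)*(-3) = 7 - 1*3 = 7 - 3 = 4)
474*(K(-4, B*4) + 499) = 474*(4*4 + 499) = 474*(16 + 499) = 474*515 = 244110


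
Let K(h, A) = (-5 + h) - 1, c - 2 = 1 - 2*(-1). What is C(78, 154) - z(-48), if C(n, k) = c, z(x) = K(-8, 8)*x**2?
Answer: 32261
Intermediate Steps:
c = 5 (c = 2 + (1 - 2*(-1)) = 2 + (1 + 2) = 2 + 3 = 5)
K(h, A) = -6 + h
z(x) = -14*x**2 (z(x) = (-6 - 8)*x**2 = -14*x**2)
C(n, k) = 5
C(78, 154) - z(-48) = 5 - (-14)*(-48)**2 = 5 - (-14)*2304 = 5 - 1*(-32256) = 5 + 32256 = 32261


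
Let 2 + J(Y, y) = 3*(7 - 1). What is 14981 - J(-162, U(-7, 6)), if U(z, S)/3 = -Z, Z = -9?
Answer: 14965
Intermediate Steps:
U(z, S) = 27 (U(z, S) = 3*(-1*(-9)) = 3*9 = 27)
J(Y, y) = 16 (J(Y, y) = -2 + 3*(7 - 1) = -2 + 3*6 = -2 + 18 = 16)
14981 - J(-162, U(-7, 6)) = 14981 - 1*16 = 14981 - 16 = 14965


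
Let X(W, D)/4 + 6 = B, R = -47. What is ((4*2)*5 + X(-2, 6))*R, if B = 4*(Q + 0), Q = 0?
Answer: -752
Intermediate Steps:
B = 0 (B = 4*(0 + 0) = 4*0 = 0)
X(W, D) = -24 (X(W, D) = -24 + 4*0 = -24 + 0 = -24)
((4*2)*5 + X(-2, 6))*R = ((4*2)*5 - 24)*(-47) = (8*5 - 24)*(-47) = (40 - 24)*(-47) = 16*(-47) = -752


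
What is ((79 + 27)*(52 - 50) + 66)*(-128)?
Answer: -35584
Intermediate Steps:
((79 + 27)*(52 - 50) + 66)*(-128) = (106*2 + 66)*(-128) = (212 + 66)*(-128) = 278*(-128) = -35584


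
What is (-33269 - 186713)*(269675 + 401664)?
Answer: -147682495898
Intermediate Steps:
(-33269 - 186713)*(269675 + 401664) = -219982*671339 = -147682495898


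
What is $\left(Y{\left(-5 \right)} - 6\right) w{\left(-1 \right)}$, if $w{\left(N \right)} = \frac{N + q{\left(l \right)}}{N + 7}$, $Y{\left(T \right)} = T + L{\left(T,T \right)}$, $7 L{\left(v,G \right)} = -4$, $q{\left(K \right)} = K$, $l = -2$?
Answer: $\frac{81}{14} \approx 5.7857$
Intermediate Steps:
$L{\left(v,G \right)} = - \frac{4}{7}$ ($L{\left(v,G \right)} = \frac{1}{7} \left(-4\right) = - \frac{4}{7}$)
$Y{\left(T \right)} = - \frac{4}{7} + T$ ($Y{\left(T \right)} = T - \frac{4}{7} = - \frac{4}{7} + T$)
$w{\left(N \right)} = \frac{-2 + N}{7 + N}$ ($w{\left(N \right)} = \frac{N - 2}{N + 7} = \frac{-2 + N}{7 + N}$)
$\left(Y{\left(-5 \right)} - 6\right) w{\left(-1 \right)} = \left(\left(- \frac{4}{7} - 5\right) - 6\right) \frac{-2 - 1}{7 - 1} = \left(- \frac{39}{7} - 6\right) \frac{1}{6} \left(-3\right) = - \frac{81 \cdot \frac{1}{6} \left(-3\right)}{7} = \left(- \frac{81}{7}\right) \left(- \frac{1}{2}\right) = \frac{81}{14}$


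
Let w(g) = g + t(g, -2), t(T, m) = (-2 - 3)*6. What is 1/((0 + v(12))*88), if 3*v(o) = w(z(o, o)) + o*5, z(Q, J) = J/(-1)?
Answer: 1/528 ≈ 0.0018939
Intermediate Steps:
z(Q, J) = -J (z(Q, J) = J*(-1) = -J)
t(T, m) = -30 (t(T, m) = -5*6 = -30)
w(g) = -30 + g (w(g) = g - 30 = -30 + g)
v(o) = -10 + 4*o/3 (v(o) = ((-30 - o) + o*5)/3 = ((-30 - o) + 5*o)/3 = (-30 + 4*o)/3 = -10 + 4*o/3)
1/((0 + v(12))*88) = 1/((0 + (-10 + (4/3)*12))*88) = 1/((0 + (-10 + 16))*88) = 1/((0 + 6)*88) = 1/(6*88) = 1/528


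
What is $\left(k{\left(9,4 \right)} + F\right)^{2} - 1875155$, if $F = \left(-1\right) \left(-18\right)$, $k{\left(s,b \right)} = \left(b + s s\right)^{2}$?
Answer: $50585894$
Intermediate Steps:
$k{\left(s,b \right)} = \left(b + s^{2}\right)^{2}$
$F = 18$
$\left(k{\left(9,4 \right)} + F\right)^{2} - 1875155 = \left(\left(4 + 9^{2}\right)^{2} + 18\right)^{2} - 1875155 = \left(\left(4 + 81\right)^{2} + 18\right)^{2} - 1875155 = \left(85^{2} + 18\right)^{2} - 1875155 = \left(7225 + 18\right)^{2} - 1875155 = 7243^{2} - 1875155 = 52461049 - 1875155 = 50585894$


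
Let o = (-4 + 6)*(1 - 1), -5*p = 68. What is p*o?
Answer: 0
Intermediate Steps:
p = -68/5 (p = -⅕*68 = -68/5 ≈ -13.600)
o = 0 (o = 2*0 = 0)
p*o = -68/5*0 = 0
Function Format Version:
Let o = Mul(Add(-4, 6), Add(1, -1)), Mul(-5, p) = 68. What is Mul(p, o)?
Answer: 0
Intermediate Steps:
p = Rational(-68, 5) (p = Mul(Rational(-1, 5), 68) = Rational(-68, 5) ≈ -13.600)
o = 0 (o = Mul(2, 0) = 0)
Mul(p, o) = Mul(Rational(-68, 5), 0) = 0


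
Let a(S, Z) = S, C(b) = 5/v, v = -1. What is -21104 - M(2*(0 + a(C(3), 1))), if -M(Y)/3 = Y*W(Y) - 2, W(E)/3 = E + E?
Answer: -19310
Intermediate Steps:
W(E) = 6*E (W(E) = 3*(E + E) = 3*(2*E) = 6*E)
C(b) = -5 (C(b) = 5/(-1) = 5*(-1) = -5)
M(Y) = 6 - 18*Y**2 (M(Y) = -3*(Y*(6*Y) - 2) = -3*(6*Y**2 - 2) = -3*(-2 + 6*Y**2) = 6 - 18*Y**2)
-21104 - M(2*(0 + a(C(3), 1))) = -21104 - (6 - 18*4*(0 - 5)**2) = -21104 - (6 - 18*(2*(-5))**2) = -21104 - (6 - 18*(-10)**2) = -21104 - (6 - 18*100) = -21104 - (6 - 1800) = -21104 - 1*(-1794) = -21104 + 1794 = -19310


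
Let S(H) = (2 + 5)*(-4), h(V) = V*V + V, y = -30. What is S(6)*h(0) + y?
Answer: -30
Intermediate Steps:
h(V) = V + V² (h(V) = V² + V = V + V²)
S(H) = -28 (S(H) = 7*(-4) = -28)
S(6)*h(0) + y = -0*(1 + 0) - 30 = -0 - 30 = -28*0 - 30 = 0 - 30 = -30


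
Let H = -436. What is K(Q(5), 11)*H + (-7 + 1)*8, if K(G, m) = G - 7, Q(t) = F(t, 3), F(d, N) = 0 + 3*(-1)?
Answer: 4312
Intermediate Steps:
F(d, N) = -3 (F(d, N) = 0 - 3 = -3)
Q(t) = -3
K(G, m) = -7 + G
K(Q(5), 11)*H + (-7 + 1)*8 = (-7 - 3)*(-436) + (-7 + 1)*8 = -10*(-436) - 6*8 = 4360 - 48 = 4312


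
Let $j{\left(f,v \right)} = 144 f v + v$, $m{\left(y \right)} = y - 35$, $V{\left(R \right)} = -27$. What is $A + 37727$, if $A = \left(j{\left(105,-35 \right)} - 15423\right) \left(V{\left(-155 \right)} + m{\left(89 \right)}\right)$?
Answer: $-14668039$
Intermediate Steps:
$m{\left(y \right)} = -35 + y$ ($m{\left(y \right)} = y - 35 = -35 + y$)
$j{\left(f,v \right)} = v + 144 f v$ ($j{\left(f,v \right)} = 144 f v + v = v + 144 f v$)
$A = -14705766$ ($A = \left(- 35 \left(1 + 144 \cdot 105\right) - 15423\right) \left(-27 + \left(-35 + 89\right)\right) = \left(- 35 \left(1 + 15120\right) - 15423\right) \left(-27 + 54\right) = \left(\left(-35\right) 15121 - 15423\right) 27 = \left(-529235 - 15423\right) 27 = \left(-544658\right) 27 = -14705766$)
$A + 37727 = -14705766 + 37727 = -14668039$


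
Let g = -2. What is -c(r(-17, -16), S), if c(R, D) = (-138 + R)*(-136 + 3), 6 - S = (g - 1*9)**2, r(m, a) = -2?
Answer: -18620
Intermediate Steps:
S = -115 (S = 6 - (-2 - 1*9)**2 = 6 - (-2 - 9)**2 = 6 - 1*(-11)**2 = 6 - 1*121 = 6 - 121 = -115)
c(R, D) = 18354 - 133*R (c(R, D) = (-138 + R)*(-133) = 18354 - 133*R)
-c(r(-17, -16), S) = -(18354 - 133*(-2)) = -(18354 + 266) = -1*18620 = -18620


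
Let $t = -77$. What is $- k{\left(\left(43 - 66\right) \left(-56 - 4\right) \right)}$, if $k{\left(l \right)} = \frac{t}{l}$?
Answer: $\frac{77}{1380} \approx 0.055797$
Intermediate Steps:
$k{\left(l \right)} = - \frac{77}{l}$
$- k{\left(\left(43 - 66\right) \left(-56 - 4\right) \right)} = - \frac{-77}{\left(43 - 66\right) \left(-56 - 4\right)} = - \frac{-77}{\left(-23\right) \left(-60\right)} = - \frac{-77}{1380} = \left(-1\right) \left(- \frac{77}{1380}\right) = \frac{77}{1380}$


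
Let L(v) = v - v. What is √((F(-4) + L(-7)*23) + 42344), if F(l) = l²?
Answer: 2*√10590 ≈ 205.82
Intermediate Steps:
L(v) = 0
√((F(-4) + L(-7)*23) + 42344) = √(((-4)² + 0*23) + 42344) = √((16 + 0) + 42344) = √(16 + 42344) = √42360 = 2*√10590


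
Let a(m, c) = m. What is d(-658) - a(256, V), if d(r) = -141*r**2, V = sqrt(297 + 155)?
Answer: -61048180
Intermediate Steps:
V = 2*sqrt(113) (V = sqrt(452) = 2*sqrt(113) ≈ 21.260)
d(-658) - a(256, V) = -141*(-658)**2 - 1*256 = -141*432964 - 256 = -61047924 - 256 = -61048180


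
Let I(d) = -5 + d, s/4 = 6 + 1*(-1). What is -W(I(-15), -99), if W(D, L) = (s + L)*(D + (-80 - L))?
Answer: -79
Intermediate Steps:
s = 20 (s = 4*(6 + 1*(-1)) = 4*(6 - 1) = 4*5 = 20)
W(D, L) = (20 + L)*(-80 + D - L) (W(D, L) = (20 + L)*(D + (-80 - L)) = (20 + L)*(-80 + D - L))
-W(I(-15), -99) = -(-1600 - 1*(-99)² - 100*(-99) + 20*(-5 - 15) + (-5 - 15)*(-99)) = -(-1600 - 1*9801 + 9900 + 20*(-20) - 20*(-99)) = -(-1600 - 9801 + 9900 - 400 + 1980) = -1*79 = -79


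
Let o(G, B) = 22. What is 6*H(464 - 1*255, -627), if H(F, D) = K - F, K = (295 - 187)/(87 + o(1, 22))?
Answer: -136038/109 ≈ -1248.1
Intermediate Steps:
K = 108/109 (K = (295 - 187)/(87 + 22) = 108/109 ≈ 0.99083)
H(F, D) = 108/109 - F
6*H(464 - 1*255, -627) = 6*(108/109 - (464 - 1*255)) = 6*(108/109 - (464 - 255)) = 6*(108/109 - 1*209) = 6*(108/109 - 209) = 6*(-22673/109) = -136038/109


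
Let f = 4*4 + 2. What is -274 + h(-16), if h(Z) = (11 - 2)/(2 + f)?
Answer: -5471/20 ≈ -273.55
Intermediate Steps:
f = 18 (f = 16 + 2 = 18)
h(Z) = 9/20 (h(Z) = (11 - 2)/(2 + 18) = 9/20)
-274 + h(-16) = -274 + 9/20 = -5471/20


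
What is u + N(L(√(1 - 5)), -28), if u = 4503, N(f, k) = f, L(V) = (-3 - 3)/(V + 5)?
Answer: 130557/29 + 12*I/29 ≈ 4502.0 + 0.41379*I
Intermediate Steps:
L(V) = -6/(5 + V)
u + N(L(√(1 - 5)), -28) = 4503 - 6/(5 + √(1 - 5)) = 4503 - 6/(5 + √(-4)) = 4503 - 6*(5 - 2*I)/29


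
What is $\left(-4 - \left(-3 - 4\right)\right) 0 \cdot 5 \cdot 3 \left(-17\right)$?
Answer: $0$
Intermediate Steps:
$\left(-4 - \left(-3 - 4\right)\right) 0 \cdot 5 \cdot 3 \left(-17\right) = \left(-4 - -7\right) 0 \cdot 3 \left(-17\right) = \left(-4 + 7\right) 0 \left(-17\right) = 3 \cdot 0 \left(-17\right) = 0 \left(-17\right) = 0$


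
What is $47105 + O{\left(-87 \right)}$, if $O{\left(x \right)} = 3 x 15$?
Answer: $43190$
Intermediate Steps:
$O{\left(x \right)} = 45 x$
$47105 + O{\left(-87 \right)} = 47105 + 45 \left(-87\right) = 47105 - 3915 = 43190$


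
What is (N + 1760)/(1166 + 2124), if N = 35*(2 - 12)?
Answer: 3/7 ≈ 0.42857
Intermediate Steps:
N = -350 (N = 35*(-10) = -350)
(N + 1760)/(1166 + 2124) = (-350 + 1760)/(1166 + 2124) = 1410/3290 = 1410*(1/3290) = 3/7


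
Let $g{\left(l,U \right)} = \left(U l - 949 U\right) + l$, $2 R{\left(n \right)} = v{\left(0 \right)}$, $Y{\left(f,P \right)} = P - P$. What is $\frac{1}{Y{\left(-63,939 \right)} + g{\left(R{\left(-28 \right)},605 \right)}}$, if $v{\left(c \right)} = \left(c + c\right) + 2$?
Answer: $- \frac{1}{573539} \approx -1.7436 \cdot 10^{-6}$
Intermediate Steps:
$Y{\left(f,P \right)} = 0$
$v{\left(c \right)} = 2 + 2 c$ ($v{\left(c \right)} = 2 c + 2 = 2 + 2 c$)
$R{\left(n \right)} = 1$ ($R{\left(n \right)} = \frac{2 + 2 \cdot 0}{2} = \frac{2 + 0}{2} = \frac{1}{2} \cdot 2 = 1$)
$g{\left(l,U \right)} = l - 949 U + U l$ ($g{\left(l,U \right)} = \left(- 949 U + U l\right) + l = l - 949 U + U l$)
$\frac{1}{Y{\left(-63,939 \right)} + g{\left(R{\left(-28 \right)},605 \right)}} = \frac{1}{0 + \left(1 - 574145 + 605 \cdot 1\right)} = \frac{1}{0 + \left(1 - 574145 + 605\right)} = \frac{1}{0 - 573539} = \frac{1}{-573539} = - \frac{1}{573539}$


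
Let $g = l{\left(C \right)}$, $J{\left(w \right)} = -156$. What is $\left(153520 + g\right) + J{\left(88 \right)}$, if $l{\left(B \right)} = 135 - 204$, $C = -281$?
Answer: $153295$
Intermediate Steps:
$l{\left(B \right)} = -69$
$g = -69$
$\left(153520 + g\right) + J{\left(88 \right)} = \left(153520 - 69\right) - 156 = 153451 - 156 = 153295$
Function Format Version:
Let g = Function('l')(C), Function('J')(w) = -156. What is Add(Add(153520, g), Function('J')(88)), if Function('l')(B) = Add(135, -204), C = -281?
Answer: 153295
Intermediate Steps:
Function('l')(B) = -69
g = -69
Add(Add(153520, g), Function('J')(88)) = Add(Add(153520, -69), -156) = Add(153451, -156) = 153295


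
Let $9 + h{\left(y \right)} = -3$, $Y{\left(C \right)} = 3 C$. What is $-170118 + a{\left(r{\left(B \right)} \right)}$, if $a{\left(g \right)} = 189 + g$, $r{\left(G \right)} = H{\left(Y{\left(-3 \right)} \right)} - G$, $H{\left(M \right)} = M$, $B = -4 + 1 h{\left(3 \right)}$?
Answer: $-169922$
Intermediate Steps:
$h{\left(y \right)} = -12$ ($h{\left(y \right)} = -9 - 3 = -12$)
$B = -16$ ($B = -4 + 1 \left(-12\right) = -4 - 12 = -16$)
$r{\left(G \right)} = -9 - G$ ($r{\left(G \right)} = 3 \left(-3\right) - G = -9 - G$)
$-170118 + a{\left(r{\left(B \right)} \right)} = -170118 + \left(189 - -7\right) = -170118 + \left(189 + \left(-9 + 16\right)\right) = -170118 + \left(189 + 7\right) = -170118 + 196 = -169922$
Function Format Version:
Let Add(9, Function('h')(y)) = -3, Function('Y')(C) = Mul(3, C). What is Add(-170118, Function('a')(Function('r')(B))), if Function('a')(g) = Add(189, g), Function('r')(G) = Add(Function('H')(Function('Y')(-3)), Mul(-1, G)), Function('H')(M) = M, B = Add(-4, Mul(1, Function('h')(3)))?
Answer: -169922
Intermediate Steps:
Function('h')(y) = -12 (Function('h')(y) = Add(-9, -3) = -12)
B = -16 (B = Add(-4, Mul(1, -12)) = Add(-4, -12) = -16)
Function('r')(G) = Add(-9, Mul(-1, G)) (Function('r')(G) = Add(Mul(3, -3), Mul(-1, G)) = Add(-9, Mul(-1, G)))
Add(-170118, Function('a')(Function('r')(B))) = Add(-170118, Add(189, Add(-9, Mul(-1, -16)))) = Add(-170118, Add(189, Add(-9, 16))) = Add(-170118, Add(189, 7)) = Add(-170118, 196) = -169922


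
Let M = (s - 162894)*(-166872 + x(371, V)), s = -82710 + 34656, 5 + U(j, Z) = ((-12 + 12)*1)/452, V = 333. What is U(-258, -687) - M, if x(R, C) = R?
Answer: -35123052953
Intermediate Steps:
U(j, Z) = -5 (U(j, Z) = -5 + ((-12 + 12)*1)/452 = -5 + (0*1)*(1/452) = -5 + 0*(1/452) = -5 + 0 = -5)
s = -48054
M = 35123052948 (M = (-48054 - 162894)*(-166872 + 371) = -210948*(-166501) = 35123052948)
U(-258, -687) - M = -5 - 1*35123052948 = -5 - 35123052948 = -35123052953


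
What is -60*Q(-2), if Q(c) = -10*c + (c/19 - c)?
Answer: -24960/19 ≈ -1313.7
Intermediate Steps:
Q(c) = -208*c/19 (Q(c) = -10*c + (c*(1/19) - c) = -10*c + (c/19 - c) = -10*c - 18*c/19 = -208*c/19)
-60*Q(-2) = -(-12480)*(-2)/19 = -60*416/19 = -24960/19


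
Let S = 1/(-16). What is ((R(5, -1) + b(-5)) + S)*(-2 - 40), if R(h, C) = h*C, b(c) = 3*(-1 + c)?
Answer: 7749/8 ≈ 968.63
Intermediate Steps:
b(c) = -3 + 3*c
S = -1/16 ≈ -0.062500
R(h, C) = C*h
((R(5, -1) + b(-5)) + S)*(-2 - 40) = ((-1*5 + (-3 + 3*(-5))) - 1/16)*(-2 - 40) = ((-5 + (-3 - 15)) - 1/16)*(-42) = ((-5 - 18) - 1/16)*(-42) = (-23 - 1/16)*(-42) = -369/16*(-42) = 7749/8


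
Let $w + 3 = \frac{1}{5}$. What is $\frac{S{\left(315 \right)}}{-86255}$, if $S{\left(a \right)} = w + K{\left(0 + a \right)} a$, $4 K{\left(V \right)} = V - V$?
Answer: $\frac{14}{431275} \approx 3.2462 \cdot 10^{-5}$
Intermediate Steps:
$K{\left(V \right)} = 0$ ($K{\left(V \right)} = \frac{V - V}{4} = \frac{1}{4} \cdot 0 = 0$)
$w = - \frac{14}{5}$ ($w = -3 + \frac{1}{5} = - \frac{14}{5} \approx -2.8$)
$S{\left(a \right)} = - \frac{14}{5}$ ($S{\left(a \right)} = - \frac{14}{5} + 0 a = - \frac{14}{5} + 0 = - \frac{14}{5}$)
$\frac{S{\left(315 \right)}}{-86255} = - \frac{14}{5 \left(-86255\right)} = \left(- \frac{14}{5}\right) \left(- \frac{1}{86255}\right) = \frac{14}{431275}$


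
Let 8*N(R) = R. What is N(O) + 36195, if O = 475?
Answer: 290035/8 ≈ 36254.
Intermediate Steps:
N(R) = R/8
N(O) + 36195 = (⅛)*475 + 36195 = 475/8 + 36195 = 290035/8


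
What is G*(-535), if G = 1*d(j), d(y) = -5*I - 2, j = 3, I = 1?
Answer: 3745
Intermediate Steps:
d(y) = -7 (d(y) = -5*1 - 2 = -5 - 2 = -7)
G = -7 (G = 1*(-7) = -7)
G*(-535) = -7*(-535) = 3745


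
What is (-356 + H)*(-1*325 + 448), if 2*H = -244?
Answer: -58794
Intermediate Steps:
H = -122 (H = (1/2)*(-244) = -122)
(-356 + H)*(-1*325 + 448) = (-356 - 122)*(-1*325 + 448) = -478*(-325 + 448) = -478*123 = -58794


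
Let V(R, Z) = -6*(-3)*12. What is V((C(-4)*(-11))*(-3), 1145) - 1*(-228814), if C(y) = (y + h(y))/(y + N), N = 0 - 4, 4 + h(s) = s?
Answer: 229030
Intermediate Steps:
h(s) = -4 + s
N = -4
C(y) = (-4 + 2*y)/(-4 + y) (C(y) = (y + (-4 + y))/(y - 4) = (-4 + 2*y)/(-4 + y))
V(R, Z) = 216 (V(R, Z) = 18*12 = 216)
V((C(-4)*(-11))*(-3), 1145) - 1*(-228814) = 216 - 1*(-228814) = 216 + 228814 = 229030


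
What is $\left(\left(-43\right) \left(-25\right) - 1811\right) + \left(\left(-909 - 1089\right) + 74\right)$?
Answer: $-2660$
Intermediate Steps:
$\left(\left(-43\right) \left(-25\right) - 1811\right) + \left(\left(-909 - 1089\right) + 74\right) = \left(1075 - 1811\right) + \left(-1998 + 74\right) = -736 - 1924 = -2660$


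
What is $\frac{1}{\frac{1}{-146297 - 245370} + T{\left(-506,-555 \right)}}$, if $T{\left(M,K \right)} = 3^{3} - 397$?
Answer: $- \frac{391667}{144916791} \approx -0.0027027$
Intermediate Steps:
$T{\left(M,K \right)} = -370$ ($T{\left(M,K \right)} = 27 - 397 = -370$)
$\frac{1}{\frac{1}{-146297 - 245370} + T{\left(-506,-555 \right)}} = \frac{1}{\frac{1}{-146297 - 245370} - 370} = \frac{1}{\frac{1}{-391667} - 370} = \frac{1}{- \frac{1}{391667} - 370} = \frac{1}{- \frac{144916791}{391667}} = - \frac{391667}{144916791}$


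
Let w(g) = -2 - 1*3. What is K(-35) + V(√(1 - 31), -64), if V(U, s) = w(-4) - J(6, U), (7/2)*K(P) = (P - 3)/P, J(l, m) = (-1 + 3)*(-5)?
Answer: 1301/245 ≈ 5.3102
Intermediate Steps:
J(l, m) = -10 (J(l, m) = 2*(-5) = -10)
K(P) = 2*(-3 + P)/(7*P) (K(P) = 2*((P - 3)/P)/7 = 2*((-3 + P)/P)/7 = 2*(-3 + P)/(7*P))
w(g) = -5 (w(g) = -2 - 3 = -5)
V(U, s) = 5 (V(U, s) = -5 - 1*(-10) = -5 + 10 = 5)
K(-35) + V(√(1 - 31), -64) = (2/7)*(-3 - 35)/(-35) + 5 = (2/7)*(-1/35)*(-38) + 5 = 76/245 + 5 = 1301/245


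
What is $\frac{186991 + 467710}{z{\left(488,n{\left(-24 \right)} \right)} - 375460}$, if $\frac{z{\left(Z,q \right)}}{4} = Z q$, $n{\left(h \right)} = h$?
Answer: $- \frac{654701}{422308} \approx -1.5503$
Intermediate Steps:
$z{\left(Z,q \right)} = 4 Z q$
$\frac{186991 + 467710}{z{\left(488,n{\left(-24 \right)} \right)} - 375460} = \frac{186991 + 467710}{4 \cdot 488 \left(-24\right) - 375460} = \frac{654701}{-46848 - 375460} = \frac{654701}{-422308} = 654701 \left(- \frac{1}{422308}\right) = - \frac{654701}{422308}$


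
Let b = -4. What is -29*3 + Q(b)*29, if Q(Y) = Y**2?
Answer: 377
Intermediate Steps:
-29*3 + Q(b)*29 = -29*3 + (-4)**2*29 = -87 + 16*29 = -87 + 464 = 377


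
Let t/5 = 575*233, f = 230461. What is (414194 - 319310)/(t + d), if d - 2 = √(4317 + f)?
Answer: 21186869756/149578320117 - 31628*√234778/149578320117 ≈ 0.14154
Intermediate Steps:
t = 669875 (t = 5*(575*233) = 5*133975 = 669875)
d = 2 + √234778 (d = 2 + √(4317 + 230461) = 2 + √234778 ≈ 486.54)
(414194 - 319310)/(t + d) = (414194 - 319310)/(669875 + (2 + √234778)) = 94884/(669877 + √234778)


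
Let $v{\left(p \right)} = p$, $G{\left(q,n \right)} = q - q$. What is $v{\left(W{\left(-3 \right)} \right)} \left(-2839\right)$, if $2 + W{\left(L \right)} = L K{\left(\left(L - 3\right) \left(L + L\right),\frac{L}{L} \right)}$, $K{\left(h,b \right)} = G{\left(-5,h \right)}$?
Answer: $5678$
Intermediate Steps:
$G{\left(q,n \right)} = 0$
$K{\left(h,b \right)} = 0$
$W{\left(L \right)} = -2$ ($W{\left(L \right)} = -2 + L 0 = -2 + 0 = -2$)
$v{\left(W{\left(-3 \right)} \right)} \left(-2839\right) = \left(-2\right) \left(-2839\right) = 5678$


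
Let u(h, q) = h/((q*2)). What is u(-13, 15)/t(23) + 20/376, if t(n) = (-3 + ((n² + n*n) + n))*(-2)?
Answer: 162311/3039960 ≈ 0.053392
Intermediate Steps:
t(n) = 6 - 4*n² - 2*n (t(n) = (-3 + ((n² + n²) + n))*(-2) = (-3 + (2*n² + n))*(-2) = (-3 + (n + 2*n²))*(-2) = (-3 + n + 2*n²)*(-2) = 6 - 4*n² - 2*n)
u(h, q) = h/(2*q) (u(h, q) = h/((2*q)) = h*(1/(2*q)) = h/(2*q))
u(-13, 15)/t(23) + 20/376 = ((½)*(-13)/15)/(6 - 4*23² - 2*23) + 20/376 = ((½)*(-13)*(1/15))/(6 - 4*529 - 46) + 20*(1/376) = -13/(30*(6 - 2116 - 46)) + 5/94 = -13/30/(-2156) + 5/94 = -13/30*(-1/2156) + 5/94 = 13/64680 + 5/94 = 162311/3039960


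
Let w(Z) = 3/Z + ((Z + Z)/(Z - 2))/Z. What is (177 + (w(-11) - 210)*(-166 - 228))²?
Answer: 141162081757225/20449 ≈ 6.9031e+9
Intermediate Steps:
w(Z) = 2/(-2 + Z) + 3/Z (w(Z) = 3/Z + ((2*Z)/(-2 + Z))/Z = 3/Z + (2*Z/(-2 + Z))/Z = 3/Z + 2/(-2 + Z) = 2/(-2 + Z) + 3/Z)
(177 + (w(-11) - 210)*(-166 - 228))² = (177 + ((-6 + 5*(-11))/((-11)*(-2 - 11)) - 210)*(-166 - 228))² = (177 + (-1/11*(-6 - 55)/(-13) - 210)*(-394))² = (177 + (-1/11*(-1/13)*(-61) - 210)*(-394))² = (177 + (-61/143 - 210)*(-394))² = (177 - 30091/143*(-394))² = (177 + 11855854/143)² = (11881165/143)² = 141162081757225/20449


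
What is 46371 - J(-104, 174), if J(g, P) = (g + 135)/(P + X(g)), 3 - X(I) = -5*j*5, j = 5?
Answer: 14004011/302 ≈ 46371.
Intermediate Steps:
X(I) = 128 (X(I) = 3 - (-5*5)*5 = 3 - (-25)*5 = 3 - 1*(-125) = 3 + 125 = 128)
J(g, P) = (135 + g)/(128 + P) (J(g, P) = (g + 135)/(P + 128) = (135 + g)/(128 + P))
46371 - J(-104, 174) = 46371 - (135 - 104)/(128 + 174) = 46371 - 31/302 = 14004011/302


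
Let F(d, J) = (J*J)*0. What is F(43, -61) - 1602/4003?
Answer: -1602/4003 ≈ -0.40020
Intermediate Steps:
F(d, J) = 0 (F(d, J) = J²*0 = 0)
F(43, -61) - 1602/4003 = 0 - 1602/4003 = -1602/4003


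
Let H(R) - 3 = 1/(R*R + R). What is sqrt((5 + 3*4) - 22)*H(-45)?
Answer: 5941*I*sqrt(5)/1980 ≈ 6.7093*I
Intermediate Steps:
H(R) = 3 + 1/(R + R**2) (H(R) = 3 + 1/(R*R + R) = 3 + 1/(R**2 + R) = 3 + 1/(R + R**2))
sqrt((5 + 3*4) - 22)*H(-45) = sqrt((5 + 3*4) - 22)*((1 + 3*(-45) + 3*(-45)**2)/((-45)*(1 - 45))) = sqrt((5 + 12) - 22)*(-1/45*(1 - 135 + 3*2025)/(-44)) = sqrt(17 - 22)*(-1/45*(-1/44)*(1 - 135 + 6075)) = sqrt(-5)*(-1/45*(-1/44)*5941) = (I*sqrt(5))*(5941/1980) = 5941*I*sqrt(5)/1980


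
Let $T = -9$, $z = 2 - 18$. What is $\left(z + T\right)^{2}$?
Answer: $625$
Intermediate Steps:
$z = -16$ ($z = 2 - 18 = -16$)
$\left(z + T\right)^{2} = \left(-16 - 9\right)^{2} = \left(-25\right)^{2} = 625$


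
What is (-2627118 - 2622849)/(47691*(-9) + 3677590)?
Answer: -5249967/3248371 ≈ -1.6162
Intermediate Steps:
(-2627118 - 2622849)/(47691*(-9) + 3677590) = -5249967/(-429219 + 3677590) = -5249967/3248371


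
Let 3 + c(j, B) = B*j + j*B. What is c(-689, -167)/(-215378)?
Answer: -230123/215378 ≈ -1.0685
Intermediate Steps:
c(j, B) = -3 + 2*B*j (c(j, B) = -3 + (B*j + j*B) = -3 + (B*j + B*j) = -3 + 2*B*j)
c(-689, -167)/(-215378) = (-3 + 2*(-167)*(-689))/(-215378) = (-3 + 230126)*(-1/215378) = 230123*(-1/215378) = -230123/215378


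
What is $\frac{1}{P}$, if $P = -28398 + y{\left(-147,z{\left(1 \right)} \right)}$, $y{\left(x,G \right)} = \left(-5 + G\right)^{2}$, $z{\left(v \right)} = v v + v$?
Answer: $- \frac{1}{28389} \approx -3.5225 \cdot 10^{-5}$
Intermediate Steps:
$z{\left(v \right)} = v + v^{2}$ ($z{\left(v \right)} = v^{2} + v = v + v^{2}$)
$P = -28389$ ($P = -28398 + \left(-5 + 1 \left(1 + 1\right)\right)^{2} = -28398 + \left(-5 + 1 \cdot 2\right)^{2} = -28398 + \left(-5 + 2\right)^{2} = -28398 + \left(-3\right)^{2} = -28398 + 9 = -28389$)
$\frac{1}{P} = \frac{1}{-28389} = - \frac{1}{28389}$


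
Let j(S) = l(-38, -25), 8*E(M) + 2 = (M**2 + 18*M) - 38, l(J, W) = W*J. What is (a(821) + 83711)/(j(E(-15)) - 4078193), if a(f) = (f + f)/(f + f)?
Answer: -27904/1359081 ≈ -0.020532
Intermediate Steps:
l(J, W) = J*W
E(M) = -5 + M**2/8 + 9*M/4 (E(M) = -1/4 + ((M**2 + 18*M) - 38)/8 = -1/4 + (-38 + M**2 + 18*M)/8 = -1/4 + (-19/4 + M**2/8 + 9*M/4) = -5 + M**2/8 + 9*M/4)
j(S) = 950 (j(S) = -38*(-25) = 950)
a(f) = 1 (a(f) = (2*f)/((2*f)) = (2*f)*(1/(2*f)) = 1)
(a(821) + 83711)/(j(E(-15)) - 4078193) = (1 + 83711)/(950 - 4078193) = 83712/(-4077243) = 83712*(-1/4077243) = -27904/1359081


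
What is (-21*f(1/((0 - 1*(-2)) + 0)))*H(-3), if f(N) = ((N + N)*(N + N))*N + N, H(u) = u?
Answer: 63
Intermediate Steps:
f(N) = N + 4*N³ (f(N) = ((2*N)*(2*N))*N + N = (4*N²)*N + N = 4*N³ + N = N + 4*N³)
(-21*f(1/((0 - 1*(-2)) + 0)))*H(-3) = -21*(1/((0 - 1*(-2)) + 0) + 4*(1/((0 - 1*(-2)) + 0))³)*(-3) = -21*(1/((0 + 2) + 0) + 4*(1/((0 + 2) + 0))³)*(-3) = -21*(1/(2 + 0) + 4*(1/(2 + 0))³)*(-3) = -21*(1/2 + 4*(1/2)³)*(-3) = -21*(½ + 4*(½)³)*(-3) = -21*(½ + 4*(⅛))*(-3) = -21*(½ + ½)*(-3) = -21*1*(-3) = -21*(-3) = 63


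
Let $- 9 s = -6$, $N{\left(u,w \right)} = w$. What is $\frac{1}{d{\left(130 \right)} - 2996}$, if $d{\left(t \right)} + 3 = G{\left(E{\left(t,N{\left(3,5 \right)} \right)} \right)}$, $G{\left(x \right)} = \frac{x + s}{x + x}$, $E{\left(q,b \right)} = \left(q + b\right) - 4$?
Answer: $- \frac{786}{2356819} \approx -0.0003335$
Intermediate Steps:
$E{\left(q,b \right)} = -4 + b + q$ ($E{\left(q,b \right)} = \left(b + q\right) - 4 = -4 + b + q$)
$s = \frac{2}{3}$ ($s = \left(- \frac{1}{9}\right) \left(-6\right) = \frac{2}{3} \approx 0.66667$)
$G{\left(x \right)} = \frac{\frac{2}{3} + x}{2 x}$ ($G{\left(x \right)} = \frac{x + \frac{2}{3}}{x + x} = \frac{\frac{2}{3} + x}{2 x}$)
$d{\left(t \right)} = -3 + \frac{5 + 3 t}{6 \left(1 + t\right)}$ ($d{\left(t \right)} = -3 + \frac{2 + 3 \left(-4 + 5 + t\right)}{6 \left(-4 + 5 + t\right)} = -3 + \frac{2 + 3 \left(1 + t\right)}{6 \left(1 + t\right)} = -3 + \frac{2 + \left(3 + 3 t\right)}{6 \left(1 + t\right)} = -3 + \frac{5 + 3 t}{6 \left(1 + t\right)}$)
$\frac{1}{d{\left(130 \right)} - 2996} = \frac{1}{\frac{-13 - 1950}{6 \left(1 + 130\right)} - 2996} = \frac{1}{\frac{-13 - 1950}{6 \cdot 131} - 2996} = \frac{1}{\frac{1}{6} \cdot \frac{1}{131} \left(-1963\right) - 2996} = \frac{1}{- \frac{1963}{786} - 2996} = \frac{1}{- \frac{2356819}{786}} = - \frac{786}{2356819}$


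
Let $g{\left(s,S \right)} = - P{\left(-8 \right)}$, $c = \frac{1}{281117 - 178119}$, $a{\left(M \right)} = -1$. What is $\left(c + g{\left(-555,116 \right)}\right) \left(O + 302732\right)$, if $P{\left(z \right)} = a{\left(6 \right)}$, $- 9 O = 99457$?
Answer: $\frac{90128622623}{308994} \approx 2.9168 \cdot 10^{5}$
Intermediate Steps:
$O = - \frac{99457}{9}$ ($O = \left(- \frac{1}{9}\right) 99457 = - \frac{99457}{9} \approx -11051.0$)
$c = \frac{1}{102998} \approx 9.7089 \cdot 10^{-6}$
$P{\left(z \right)} = -1$
$g{\left(s,S \right)} = 1$ ($g{\left(s,S \right)} = \left(-1\right) \left(-1\right) = 1$)
$\left(c + g{\left(-555,116 \right)}\right) \left(O + 302732\right) = \left(\frac{1}{102998} + 1\right) \left(- \frac{99457}{9} + 302732\right) = \frac{102999}{102998} \cdot \frac{2625131}{9} = \frac{90128622623}{308994}$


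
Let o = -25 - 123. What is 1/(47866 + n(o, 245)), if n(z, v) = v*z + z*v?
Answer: -1/24654 ≈ -4.0561e-5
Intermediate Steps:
o = -148
n(z, v) = 2*v*z (n(z, v) = v*z + v*z = 2*v*z)
1/(47866 + n(o, 245)) = 1/(47866 + 2*245*(-148)) = 1/(47866 - 72520) = 1/(-24654) = -1/24654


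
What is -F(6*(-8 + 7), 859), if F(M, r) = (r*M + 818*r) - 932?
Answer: -696576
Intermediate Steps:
F(M, r) = -932 + 818*r + M*r (F(M, r) = (M*r + 818*r) - 932 = (818*r + M*r) - 932 = -932 + 818*r + M*r)
-F(6*(-8 + 7), 859) = -(-932 + 818*859 + (6*(-8 + 7))*859) = -(-932 + 702662 + (6*(-1))*859) = -(-932 + 702662 - 6*859) = -(-932 + 702662 - 5154) = -1*696576 = -696576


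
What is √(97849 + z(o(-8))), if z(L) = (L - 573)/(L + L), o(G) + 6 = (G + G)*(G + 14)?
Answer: √113117269/34 ≈ 312.81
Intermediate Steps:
o(G) = -6 + 2*G*(14 + G) (o(G) = -6 + (G + G)*(G + 14) = -6 + (2*G)*(14 + G) = -6 + 2*G*(14 + G))
z(L) = (-573 + L)/(2*L) (z(L) = (-573 + L)/((2*L)) = (-573 + L)*(1/(2*L)) = (-573 + L)/(2*L))
√(97849 + z(o(-8))) = √(97849 + (-573 + (-6 + 2*(-8)² + 28*(-8)))/(2*(-6 + 2*(-8)² + 28*(-8)))) = √(97849 + (-573 + (-6 + 2*64 - 224))/(2*(-6 + 2*64 - 224))) = √(97849 + (-573 + (-6 + 128 - 224))/(2*(-6 + 128 - 224))) = √(97849 + (½)*(-573 - 102)/(-102)) = √(97849 + (½)*(-1/102)*(-675)) = √(97849 + 225/68) = √(6653957/68) = √113117269/34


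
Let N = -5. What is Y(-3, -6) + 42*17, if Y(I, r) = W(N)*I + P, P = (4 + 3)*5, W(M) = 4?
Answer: 737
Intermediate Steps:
P = 35 (P = 7*5 = 35)
Y(I, r) = 35 + 4*I (Y(I, r) = 4*I + 35 = 35 + 4*I)
Y(-3, -6) + 42*17 = (35 + 4*(-3)) + 42*17 = (35 - 12) + 714 = 23 + 714 = 737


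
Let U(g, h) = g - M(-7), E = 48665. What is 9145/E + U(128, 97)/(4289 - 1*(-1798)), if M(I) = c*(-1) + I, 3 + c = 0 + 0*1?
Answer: 4139293/19748257 ≈ 0.20960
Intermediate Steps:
c = -3 (c = -3 + (0 + 0*1) = -3 + (0 + 0) = -3 + 0 = -3)
M(I) = 3 + I (M(I) = -3*(-1) + I = 3 + I)
U(g, h) = 4 + g (U(g, h) = g - (3 - 7) = g - 1*(-4) = g + 4 = 4 + g)
9145/E + U(128, 97)/(4289 - 1*(-1798)) = 9145/48665 + (4 + 128)/(4289 - 1*(-1798)) = 9145*(1/48665) + 132/(4289 + 1798) = 1829/9733 + 132/6087 = 1829/9733 + 132*(1/6087) = 1829/9733 + 44/2029 = 4139293/19748257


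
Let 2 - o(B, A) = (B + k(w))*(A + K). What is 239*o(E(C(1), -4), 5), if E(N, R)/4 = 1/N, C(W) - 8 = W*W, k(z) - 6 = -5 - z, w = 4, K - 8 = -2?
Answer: 64769/9 ≈ 7196.6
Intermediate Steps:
K = 6 (K = 8 - 2 = 6)
k(z) = 1 - z (k(z) = 6 + (-5 - z) = 1 - z)
C(W) = 8 + W**2 (C(W) = 8 + W*W = 8 + W**2)
E(N, R) = 4/N
o(B, A) = 2 - (-3 + B)*(6 + A) (o(B, A) = 2 - (B + (1 - 1*4))*(A + 6) = 2 - (B + (1 - 4))*(6 + A) = 2 - (B - 3)*(6 + A) = 2 - (-3 + B)*(6 + A))
239*o(E(C(1), -4), 5) = 239*(20 - 24/(8 + 1**2) + 3*5 - 1*5*4/(8 + 1**2)) = 239*(20 - 24/(8 + 1) + 15 - 1*5*4/(8 + 1)) = 239*(20 - 24/9 + 15 - 1*5*4/9) = 239*(20 - 24/9 + 15 - 1*5*4*(1/9)) = 239*(20 - 6*4/9 + 15 - 1*5*4/9) = 239*(20 - 8/3 + 15 - 20/9) = 239*(271/9) = 64769/9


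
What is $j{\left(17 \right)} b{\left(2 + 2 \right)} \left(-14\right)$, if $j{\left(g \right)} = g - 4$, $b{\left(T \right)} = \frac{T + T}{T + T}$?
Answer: $-182$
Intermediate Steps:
$b{\left(T \right)} = 1$ ($b{\left(T \right)} = \frac{2 T}{2 T} = 2 T \frac{1}{2 T} = 1$)
$j{\left(g \right)} = -4 + g$
$j{\left(17 \right)} b{\left(2 + 2 \right)} \left(-14\right) = \left(-4 + 17\right) 1 \left(-14\right) = 13 \left(-14\right) = -182$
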